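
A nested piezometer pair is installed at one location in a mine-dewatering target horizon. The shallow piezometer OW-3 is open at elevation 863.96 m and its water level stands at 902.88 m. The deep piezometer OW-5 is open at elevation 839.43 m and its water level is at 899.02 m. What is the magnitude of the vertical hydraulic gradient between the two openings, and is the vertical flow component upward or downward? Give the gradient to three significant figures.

|i_v| ≈ 0.157; vertical flow is downward

Total head at OW-3: h = 902.88 m (water level in the standpipe).
Total head at OW-5: h = 899.02 m.
Δh = h(OW-3) − h(OW-5) = 902.88 − 899.02 = 3.86 m.
Vertical separation Δz = 863.96 − 839.43 = 24.53 m.
|i_v| = |Δh| / Δz = 3.86 / 24.53 = 0.157.
Head is higher in the shallow piezometer, so vertical flow is downward (recharge condition).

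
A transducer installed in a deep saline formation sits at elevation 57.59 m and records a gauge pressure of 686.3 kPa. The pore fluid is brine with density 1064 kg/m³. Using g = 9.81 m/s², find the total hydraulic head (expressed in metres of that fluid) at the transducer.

ψ = P/(ρg) = 686.3×1000 / (1064 × 9.81) = 65.75 m.
h = z + ψ = 57.59 + 65.75 = 123.34 m.

h ≈ 123.34 m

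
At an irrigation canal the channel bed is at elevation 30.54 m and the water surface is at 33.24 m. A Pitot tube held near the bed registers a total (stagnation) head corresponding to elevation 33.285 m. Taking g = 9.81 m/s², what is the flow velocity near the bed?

v ≈ 0.940 m/s

Near the bed, under hydrostatic conditions, the piezometric head (z + ψ) equals the free-surface elevation, 33.24 m.
Velocity head = total − piezometric = 33.285 − 33.24 = 0.045 m.
v = √(2g·h_v) = √(2 × 9.81 × 0.045) = 0.940 m/s.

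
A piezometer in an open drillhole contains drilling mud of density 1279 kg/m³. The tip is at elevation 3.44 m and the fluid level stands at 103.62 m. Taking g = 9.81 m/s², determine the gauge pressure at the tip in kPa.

P ≈ 1260 kPa

Pressure head ψ = h − z = 103.62 − 3.44 = 100.18 m.
P = ρgψ = 1279 × 9.81 × 100.18 = 1256957 Pa ≈ 1260 kPa.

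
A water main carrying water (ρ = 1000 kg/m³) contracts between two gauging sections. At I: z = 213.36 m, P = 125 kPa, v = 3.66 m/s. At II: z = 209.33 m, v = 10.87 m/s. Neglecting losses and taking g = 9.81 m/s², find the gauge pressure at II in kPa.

P₂ ≈ 112 kPa

Pressure head at I: ψ₁ = P₁/(ρg) = 125×1000 / (1000 × 9.81) = 12.74 m.
Velocity heads: v₁²/2g = 3.66²/19.62 = 0.683 m; v₂²/2g = 10.87²/19.62 = 6.022 m.
Total head H = z₁ + ψ₁ + v₁²/2g = 213.36 + 12.74 + 0.683 = 226.78 m.
ψ₂ = H − z₂ − v₂²/2g = 226.78 − 209.33 − 6.022 = 11.43 m.
P₂ = ρgψ₂ = 1000 × 9.81 × 11.43 ≈ 112 kPa.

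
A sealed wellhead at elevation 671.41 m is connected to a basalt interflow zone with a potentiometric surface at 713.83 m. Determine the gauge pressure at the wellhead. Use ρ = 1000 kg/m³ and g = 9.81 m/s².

Head above the cap: Δh = 713.83 − 671.41 = 42.42 m.
P = ρgΔh = 1000 × 9.81 × 42.42 = 416140 Pa ≈ 416 kPa.

P ≈ 416 kPa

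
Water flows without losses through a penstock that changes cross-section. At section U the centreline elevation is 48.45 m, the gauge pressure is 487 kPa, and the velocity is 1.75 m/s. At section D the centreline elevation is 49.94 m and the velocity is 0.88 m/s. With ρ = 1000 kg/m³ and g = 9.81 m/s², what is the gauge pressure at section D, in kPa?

Pressure head at U: ψ₁ = P₁/(ρg) = 487×1000 / (1000 × 9.81) = 49.64 m.
Velocity heads: v₁²/2g = 1.75²/19.62 = 0.156 m; v₂²/2g = 0.88²/19.62 = 0.039 m.
Total head H = z₁ + ψ₁ + v₁²/2g = 48.45 + 49.64 + 0.156 = 98.25 m.
ψ₂ = H − z₂ − v₂²/2g = 98.25 − 49.94 − 0.039 = 48.27 m.
P₂ = ρgψ₂ = 1000 × 9.81 × 48.27 ≈ 474 kPa.

P₂ ≈ 474 kPa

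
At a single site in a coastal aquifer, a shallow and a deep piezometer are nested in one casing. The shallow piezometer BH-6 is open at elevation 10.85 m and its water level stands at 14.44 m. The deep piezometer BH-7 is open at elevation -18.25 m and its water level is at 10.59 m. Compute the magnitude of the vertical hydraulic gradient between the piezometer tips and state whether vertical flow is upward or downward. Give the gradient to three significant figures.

|i_v| ≈ 0.132; vertical flow is downward

Total head at BH-6: h = 14.44 m (water level in the standpipe).
Total head at BH-7: h = 10.59 m.
Δh = h(BH-6) − h(BH-7) = 14.44 − 10.59 = 3.85 m.
Vertical separation Δz = 10.85 − (-18.25) = 29.10 m.
|i_v| = |Δh| / Δz = 3.85 / 29.10 = 0.132.
Head is higher in the shallow piezometer, so vertical flow is downward (recharge condition).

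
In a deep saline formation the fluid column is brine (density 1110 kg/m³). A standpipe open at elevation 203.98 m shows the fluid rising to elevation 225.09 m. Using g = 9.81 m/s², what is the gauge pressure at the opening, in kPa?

P ≈ 230 kPa

Pressure head ψ = h − z = 225.09 − 203.98 = 21.11 m.
P = ρgψ = 1110 × 9.81 × 21.11 = 229869 Pa ≈ 230 kPa.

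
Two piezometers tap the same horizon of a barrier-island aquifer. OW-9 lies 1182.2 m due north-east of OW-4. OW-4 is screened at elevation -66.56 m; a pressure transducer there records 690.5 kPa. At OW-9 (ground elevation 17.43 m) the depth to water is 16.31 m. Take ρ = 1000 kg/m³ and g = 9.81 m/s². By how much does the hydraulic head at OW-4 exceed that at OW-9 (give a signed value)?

Pressure head at OW-4: ψ = P/(ρg) = 690.5×1000 / (1000 × 9.81) = 70.39 m.
Total head at OW-4: h = z + ψ = -66.56 + 70.39 = 3.83 m.
Total head at OW-9: h = 17.43 − 16.31 = 1.12 m.
Head difference: h(OW-4) − h(OW-9) = 3.83 − 1.12 = 2.71 m.

Δh ≈ 2.71 m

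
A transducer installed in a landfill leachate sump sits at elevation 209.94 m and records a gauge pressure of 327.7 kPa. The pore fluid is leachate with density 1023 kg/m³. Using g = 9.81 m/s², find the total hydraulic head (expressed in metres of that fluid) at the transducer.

h ≈ 242.59 m

ψ = P/(ρg) = 327.7×1000 / (1023 × 9.81) = 32.65 m.
h = z + ψ = 209.94 + 32.65 = 242.59 m.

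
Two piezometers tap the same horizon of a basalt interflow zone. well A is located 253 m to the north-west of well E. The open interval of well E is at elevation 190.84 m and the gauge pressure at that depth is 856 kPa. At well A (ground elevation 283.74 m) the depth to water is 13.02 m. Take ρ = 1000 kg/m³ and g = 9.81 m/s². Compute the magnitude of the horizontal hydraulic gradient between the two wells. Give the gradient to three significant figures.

i ≈ 0.0292

Pressure head at well E: ψ = P/(ρg) = 856×1000 / (1000 × 9.81) = 87.26 m.
Total head at well E: h = z + ψ = 190.84 + 87.26 = 278.10 m.
Total head at well A: h = 283.74 − 13.02 = 270.72 m.
Head difference: h(well E) − h(well A) = 278.10 − 270.72 = 7.38 m.
Hydraulic gradient: i = |Δh| / L = 7.38 / 253 = 0.0292.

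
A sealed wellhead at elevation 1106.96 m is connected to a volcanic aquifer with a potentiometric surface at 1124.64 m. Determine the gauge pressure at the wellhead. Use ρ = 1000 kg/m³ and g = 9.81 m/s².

Head above the cap: Δh = 1124.64 − 1106.96 = 17.68 m.
P = ρgΔh = 1000 × 9.81 × 17.68 = 173441 Pa ≈ 173 kPa.

P ≈ 173 kPa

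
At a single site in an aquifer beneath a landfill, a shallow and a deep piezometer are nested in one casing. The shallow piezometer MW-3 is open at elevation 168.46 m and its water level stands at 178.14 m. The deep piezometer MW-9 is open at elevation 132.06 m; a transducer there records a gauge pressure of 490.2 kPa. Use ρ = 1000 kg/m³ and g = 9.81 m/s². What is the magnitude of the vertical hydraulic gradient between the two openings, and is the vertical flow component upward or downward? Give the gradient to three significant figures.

|i_v| ≈ 0.107; vertical flow is upward

Total head at MW-3: h = 178.14 m (water level in the standpipe).
Pressure head at MW-9: ψ = P/(ρg) = 490.2×1000 / (1000 × 9.81) = 49.97 m.
Total head at MW-9: h = z + ψ = 132.06 + 49.97 = 182.03 m.
Δh = h(MW-3) − h(MW-9) = 178.14 − 182.03 = -3.89 m.
Vertical separation Δz = 168.46 − 132.06 = 36.40 m.
|i_v| = |Δh| / Δz = 3.89 / 36.40 = 0.107.
Head is higher in the deep piezometer, so vertical flow is upward (discharge condition).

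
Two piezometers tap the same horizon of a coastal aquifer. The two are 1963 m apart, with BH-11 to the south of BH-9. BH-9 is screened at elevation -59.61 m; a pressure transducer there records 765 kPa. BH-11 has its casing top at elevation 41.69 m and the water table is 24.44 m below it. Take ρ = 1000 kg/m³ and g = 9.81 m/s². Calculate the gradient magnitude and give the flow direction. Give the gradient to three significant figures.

Pressure head at BH-9: ψ = P/(ρg) = 765×1000 / (1000 × 9.81) = 77.98 m.
Total head at BH-9: h = z + ψ = -59.61 + 77.98 = 18.37 m.
Total head at BH-11: h = 41.69 − 24.44 = 17.25 m.
Head difference: h(BH-9) − h(BH-11) = 18.37 − 17.25 = 1.12 m.
Hydraulic gradient: i = |Δh| / L = 1.12 / 1963 = 0.000571.
Flow is from higher to lower head: from BH-9 toward BH-11, i.e. toward the south.

i ≈ 0.000571; groundwater flows toward the south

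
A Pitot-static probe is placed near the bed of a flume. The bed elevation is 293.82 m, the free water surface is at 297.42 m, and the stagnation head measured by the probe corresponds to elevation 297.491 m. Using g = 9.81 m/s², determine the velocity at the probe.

Near the bed, under hydrostatic conditions, the piezometric head (z + ψ) equals the free-surface elevation, 297.42 m.
Velocity head = total − piezometric = 297.491 − 297.42 = 0.071 m.
v = √(2g·h_v) = √(2 × 9.81 × 0.071) = 1.18 m/s.

v ≈ 1.18 m/s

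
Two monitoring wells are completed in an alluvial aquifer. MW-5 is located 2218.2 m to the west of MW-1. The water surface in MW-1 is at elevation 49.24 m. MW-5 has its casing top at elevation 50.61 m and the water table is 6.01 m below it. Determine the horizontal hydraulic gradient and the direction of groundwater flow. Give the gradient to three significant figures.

i ≈ 0.00209; groundwater flows toward the west

Total head at MW-1: h = 49.24 m (water level in the piezometer is the total head).
Total head at MW-5: h = 50.61 − 6.01 = 44.60 m.
Head difference: h(MW-1) − h(MW-5) = 49.24 − 44.60 = 4.64 m.
Hydraulic gradient: i = |Δh| / L = 4.64 / 2218.2 = 0.00209.
Flow is from higher to lower head: from MW-1 toward MW-5, i.e. toward the west.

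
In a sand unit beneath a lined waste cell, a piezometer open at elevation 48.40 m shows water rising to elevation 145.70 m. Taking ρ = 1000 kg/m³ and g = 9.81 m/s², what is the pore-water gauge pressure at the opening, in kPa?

Pressure head ψ = h − z = 145.70 − 48.40 = 97.30 m.
P = ρgψ = 1000 × 9.81 × 97.30 = 954513 Pa ≈ 955 kPa.

P ≈ 955 kPa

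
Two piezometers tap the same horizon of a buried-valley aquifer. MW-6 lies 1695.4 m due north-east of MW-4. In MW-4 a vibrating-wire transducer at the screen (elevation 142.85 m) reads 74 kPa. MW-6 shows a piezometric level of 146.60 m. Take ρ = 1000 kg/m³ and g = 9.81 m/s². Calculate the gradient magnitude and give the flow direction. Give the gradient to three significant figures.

Pressure head at MW-4: ψ = P/(ρg) = 74×1000 / (1000 × 9.81) = 7.54 m.
Total head at MW-4: h = z + ψ = 142.85 + 7.54 = 150.39 m.
Total head at MW-6: h = 146.60 m (water level in the piezometer is the total head).
Head difference: h(MW-4) − h(MW-6) = 150.39 − 146.60 = 3.79 m.
Hydraulic gradient: i = |Δh| / L = 3.79 / 1695.4 = 0.00224.
Flow is from higher to lower head: from MW-4 toward MW-6, i.e. toward the north-east.

i ≈ 0.00224; groundwater flows toward the north-east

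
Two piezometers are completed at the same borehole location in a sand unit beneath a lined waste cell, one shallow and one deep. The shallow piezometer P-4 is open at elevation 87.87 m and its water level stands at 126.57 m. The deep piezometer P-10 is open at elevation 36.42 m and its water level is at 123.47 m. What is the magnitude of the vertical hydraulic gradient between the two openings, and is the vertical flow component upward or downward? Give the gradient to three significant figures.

Total head at P-4: h = 126.57 m (water level in the standpipe).
Total head at P-10: h = 123.47 m.
Δh = h(P-4) − h(P-10) = 126.57 − 123.47 = 3.10 m.
Vertical separation Δz = 87.87 − 36.42 = 51.45 m.
|i_v| = |Δh| / Δz = 3.10 / 51.45 = 0.0603.
Head is higher in the shallow piezometer, so vertical flow is downward (recharge condition).

|i_v| ≈ 0.0603; vertical flow is downward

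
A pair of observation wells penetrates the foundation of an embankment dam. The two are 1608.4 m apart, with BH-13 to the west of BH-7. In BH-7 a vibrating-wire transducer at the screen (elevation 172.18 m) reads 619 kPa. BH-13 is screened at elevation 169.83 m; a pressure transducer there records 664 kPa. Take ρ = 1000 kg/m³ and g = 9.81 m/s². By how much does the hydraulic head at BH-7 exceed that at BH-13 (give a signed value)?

Δh ≈ -2.24 m

Pressure head at BH-7: ψ = P/(ρg) = 619×1000 / (1000 × 9.81) = 63.10 m.
Total head at BH-7: h = z + ψ = 172.18 + 63.10 = 235.28 m.
Pressure head at BH-13: ψ = P/(ρg) = 664×1000 / (1000 × 9.81) = 67.69 m.
Total head at BH-13: h = z + ψ = 169.83 + 67.69 = 237.52 m.
Head difference: h(BH-7) − h(BH-13) = 235.28 − 237.52 = -2.24 m.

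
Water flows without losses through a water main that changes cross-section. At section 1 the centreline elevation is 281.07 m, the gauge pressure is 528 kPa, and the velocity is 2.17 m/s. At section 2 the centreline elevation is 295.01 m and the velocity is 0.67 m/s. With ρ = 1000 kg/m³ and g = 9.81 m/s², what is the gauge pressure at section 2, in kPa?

Pressure head at 1: ψ₁ = P₁/(ρg) = 528×1000 / (1000 × 9.81) = 53.82 m.
Velocity heads: v₁²/2g = 2.17²/19.62 = 0.240 m; v₂²/2g = 0.67²/19.62 = 0.023 m.
Total head H = z₁ + ψ₁ + v₁²/2g = 281.07 + 53.82 + 0.240 = 335.13 m.
ψ₂ = H − z₂ − v₂²/2g = 335.13 − 295.01 − 0.023 = 40.10 m.
P₂ = ρgψ₂ = 1000 × 9.81 × 40.10 ≈ 393 kPa.

P₂ ≈ 393 kPa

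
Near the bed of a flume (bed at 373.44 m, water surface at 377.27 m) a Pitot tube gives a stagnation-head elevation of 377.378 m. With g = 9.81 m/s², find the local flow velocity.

Near the bed, under hydrostatic conditions, the piezometric head (z + ψ) equals the free-surface elevation, 377.27 m.
Velocity head = total − piezometric = 377.378 − 377.27 = 0.108 m.
v = √(2g·h_v) = √(2 × 9.81 × 0.108) = 1.46 m/s.

v ≈ 1.46 m/s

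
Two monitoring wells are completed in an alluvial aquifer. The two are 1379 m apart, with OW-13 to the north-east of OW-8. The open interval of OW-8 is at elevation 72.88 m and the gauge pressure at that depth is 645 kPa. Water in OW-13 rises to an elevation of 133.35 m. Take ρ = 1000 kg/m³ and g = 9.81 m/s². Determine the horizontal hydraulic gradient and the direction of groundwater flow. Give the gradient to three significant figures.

i ≈ 0.00383; groundwater flows toward the north-east

Pressure head at OW-8: ψ = P/(ρg) = 645×1000 / (1000 × 9.81) = 65.75 m.
Total head at OW-8: h = z + ψ = 72.88 + 65.75 = 138.63 m.
Total head at OW-13: h = 133.35 m (water level in the piezometer is the total head).
Head difference: h(OW-8) − h(OW-13) = 138.63 − 133.35 = 5.28 m.
Hydraulic gradient: i = |Δh| / L = 5.28 / 1379 = 0.00383.
Flow is from higher to lower head: from OW-8 toward OW-13, i.e. toward the north-east.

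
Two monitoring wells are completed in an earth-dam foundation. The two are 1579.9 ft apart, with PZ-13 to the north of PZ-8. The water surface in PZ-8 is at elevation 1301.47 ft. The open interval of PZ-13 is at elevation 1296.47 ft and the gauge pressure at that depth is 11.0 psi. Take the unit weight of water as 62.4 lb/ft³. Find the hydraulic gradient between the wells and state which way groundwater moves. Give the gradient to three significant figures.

Total head at PZ-8: h = 1301.47 ft (water level in the piezometer is the total head).
Pressure head at PZ-13: ψ = 144·P/γ = 144 × 11.0 / 62.4 = 25.38 ft.
Total head at PZ-13: h = z + ψ = 1296.47 + 25.38 = 1321.85 ft.
Head difference: h(PZ-8) − h(PZ-13) = 1301.47 − 1321.85 = -20.38 ft.
Hydraulic gradient: i = |Δh| / L = 20.38 / 1579.9 = 0.0129.
Flow is from higher to lower head: from PZ-13 toward PZ-8, i.e. toward the south.

i ≈ 0.0129; groundwater flows toward the south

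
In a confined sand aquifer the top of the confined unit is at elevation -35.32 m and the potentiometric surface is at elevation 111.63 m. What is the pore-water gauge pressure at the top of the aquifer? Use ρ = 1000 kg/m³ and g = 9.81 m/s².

P ≈ 1440 kPa

Pressure head at the aquifer top: ψ = h − z = 111.63 − (-35.32) = 146.95 m.
P = ρgψ = 1000 × 9.81 × 146.95 = 1441580 Pa ≈ 1440 kPa.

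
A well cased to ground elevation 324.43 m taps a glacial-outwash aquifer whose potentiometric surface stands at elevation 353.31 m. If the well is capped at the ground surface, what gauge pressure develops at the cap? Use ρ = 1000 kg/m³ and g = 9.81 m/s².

P ≈ 283 kPa

Head above the cap: Δh = 353.31 − 324.43 = 28.88 m.
P = ρgΔh = 1000 × 9.81 × 28.88 = 283313 Pa ≈ 283 kPa.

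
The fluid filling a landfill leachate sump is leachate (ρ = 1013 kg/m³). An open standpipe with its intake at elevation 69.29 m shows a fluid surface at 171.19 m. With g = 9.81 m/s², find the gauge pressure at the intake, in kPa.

P ≈ 1010 kPa

Pressure head ψ = h − z = 171.19 − 69.29 = 101.90 m.
P = ρgψ = 1013 × 9.81 × 101.90 = 1012634 Pa ≈ 1010 kPa.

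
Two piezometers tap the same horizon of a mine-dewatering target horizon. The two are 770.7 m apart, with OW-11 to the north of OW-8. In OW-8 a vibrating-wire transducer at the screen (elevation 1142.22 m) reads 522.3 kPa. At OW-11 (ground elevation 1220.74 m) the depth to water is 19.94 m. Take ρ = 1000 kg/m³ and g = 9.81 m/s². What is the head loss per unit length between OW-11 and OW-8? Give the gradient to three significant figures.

i ≈ 0.00693 m/m

Pressure head at OW-8: ψ = P/(ρg) = 522.3×1000 / (1000 × 9.81) = 53.24 m.
Total head at OW-8: h = z + ψ = 1142.22 + 53.24 = 1195.46 m.
Total head at OW-11: h = 1220.74 − 19.94 = 1200.80 m.
Head difference: h(OW-8) − h(OW-11) = 1195.46 − 1200.80 = -5.34 m.
Hydraulic gradient: i = |Δh| / L = 5.34 / 770.7 = 0.00693.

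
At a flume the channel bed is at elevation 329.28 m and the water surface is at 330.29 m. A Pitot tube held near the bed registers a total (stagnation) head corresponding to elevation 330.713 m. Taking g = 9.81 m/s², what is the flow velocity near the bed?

Near the bed, under hydrostatic conditions, the piezometric head (z + ψ) equals the free-surface elevation, 330.29 m.
Velocity head = total − piezometric = 330.713 − 330.29 = 0.423 m.
v = √(2g·h_v) = √(2 × 9.81 × 0.423) = 2.88 m/s.

v ≈ 2.88 m/s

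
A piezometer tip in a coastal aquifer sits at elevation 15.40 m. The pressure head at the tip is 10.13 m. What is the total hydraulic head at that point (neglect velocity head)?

h ≈ 25.53 m

h = z + ψ = 15.40 + 10.13 = 25.53 m.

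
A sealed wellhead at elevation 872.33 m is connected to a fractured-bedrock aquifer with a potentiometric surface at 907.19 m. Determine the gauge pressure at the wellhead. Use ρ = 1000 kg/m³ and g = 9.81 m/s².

Head above the cap: Δh = 907.19 − 872.33 = 34.86 m.
P = ρgΔh = 1000 × 9.81 × 34.86 = 341977 Pa ≈ 342 kPa.

P ≈ 342 kPa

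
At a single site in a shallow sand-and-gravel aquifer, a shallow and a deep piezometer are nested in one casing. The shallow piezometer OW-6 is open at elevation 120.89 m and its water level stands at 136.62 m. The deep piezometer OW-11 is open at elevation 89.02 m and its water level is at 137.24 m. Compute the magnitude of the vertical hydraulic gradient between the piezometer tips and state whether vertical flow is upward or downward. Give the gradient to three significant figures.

|i_v| ≈ 0.0195; vertical flow is upward

Total head at OW-6: h = 136.62 m (water level in the standpipe).
Total head at OW-11: h = 137.24 m.
Δh = h(OW-6) − h(OW-11) = 136.62 − 137.24 = -0.62 m.
Vertical separation Δz = 120.89 − 89.02 = 31.87 m.
|i_v| = |Δh| / Δz = 0.62 / 31.87 = 0.0195.
Head is higher in the deep piezometer, so vertical flow is upward (discharge condition).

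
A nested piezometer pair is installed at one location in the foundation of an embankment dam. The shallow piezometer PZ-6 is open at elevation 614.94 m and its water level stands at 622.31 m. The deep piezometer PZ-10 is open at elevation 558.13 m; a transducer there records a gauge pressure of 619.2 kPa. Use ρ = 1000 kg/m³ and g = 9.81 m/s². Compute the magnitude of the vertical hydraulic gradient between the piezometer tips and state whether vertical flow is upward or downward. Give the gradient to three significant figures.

Total head at PZ-6: h = 622.31 m (water level in the standpipe).
Pressure head at PZ-10: ψ = P/(ρg) = 619.2×1000 / (1000 × 9.81) = 63.12 m.
Total head at PZ-10: h = z + ψ = 558.13 + 63.12 = 621.25 m.
Δh = h(PZ-6) − h(PZ-10) = 622.31 − 621.25 = 1.06 m.
Vertical separation Δz = 614.94 − 558.13 = 56.81 m.
|i_v| = |Δh| / Δz = 1.06 / 56.81 = 0.0187.
Head is higher in the shallow piezometer, so vertical flow is downward (recharge condition).

|i_v| ≈ 0.0187; vertical flow is downward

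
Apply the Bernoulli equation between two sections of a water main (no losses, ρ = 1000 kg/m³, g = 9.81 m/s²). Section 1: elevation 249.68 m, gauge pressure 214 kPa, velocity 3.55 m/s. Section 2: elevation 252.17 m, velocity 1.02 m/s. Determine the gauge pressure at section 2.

P₂ ≈ 195 kPa

Pressure head at 1: ψ₁ = P₁/(ρg) = 214×1000 / (1000 × 9.81) = 21.81 m.
Velocity heads: v₁²/2g = 3.55²/19.62 = 0.642 m; v₂²/2g = 1.02²/19.62 = 0.053 m.
Total head H = z₁ + ψ₁ + v₁²/2g = 249.68 + 21.81 + 0.642 = 272.13 m.
ψ₂ = H − z₂ − v₂²/2g = 272.13 − 252.17 − 0.053 = 19.91 m.
P₂ = ρgψ₂ = 1000 × 9.81 × 19.91 ≈ 195 kPa.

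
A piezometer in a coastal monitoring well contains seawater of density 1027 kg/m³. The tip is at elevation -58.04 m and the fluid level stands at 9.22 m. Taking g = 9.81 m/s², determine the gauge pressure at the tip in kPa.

Pressure head ψ = h − z = 9.22 − (-58.04) = 67.26 m.
P = ρgψ = 1027 × 9.81 × 67.26 = 677636 Pa ≈ 678 kPa.

P ≈ 678 kPa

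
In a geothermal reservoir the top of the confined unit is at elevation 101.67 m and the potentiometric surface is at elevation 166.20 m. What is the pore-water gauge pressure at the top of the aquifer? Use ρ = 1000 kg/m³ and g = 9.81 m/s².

Pressure head at the aquifer top: ψ = h − z = 166.20 − 101.67 = 64.53 m.
P = ρgψ = 1000 × 9.81 × 64.53 = 633039 Pa ≈ 633 kPa.

P ≈ 633 kPa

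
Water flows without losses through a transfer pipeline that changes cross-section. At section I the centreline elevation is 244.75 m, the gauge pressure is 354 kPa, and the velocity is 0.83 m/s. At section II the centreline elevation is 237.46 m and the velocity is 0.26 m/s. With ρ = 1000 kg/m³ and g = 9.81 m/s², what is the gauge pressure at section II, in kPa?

P₂ ≈ 426 kPa

Pressure head at I: ψ₁ = P₁/(ρg) = 354×1000 / (1000 × 9.81) = 36.09 m.
Velocity heads: v₁²/2g = 0.83²/19.62 = 0.035 m; v₂²/2g = 0.26²/19.62 = 0.003 m.
Total head H = z₁ + ψ₁ + v₁²/2g = 244.75 + 36.09 + 0.035 = 280.88 m.
ψ₂ = H − z₂ − v₂²/2g = 280.88 − 237.46 − 0.003 = 43.42 m.
P₂ = ρgψ₂ = 1000 × 9.81 × 43.42 ≈ 426 kPa.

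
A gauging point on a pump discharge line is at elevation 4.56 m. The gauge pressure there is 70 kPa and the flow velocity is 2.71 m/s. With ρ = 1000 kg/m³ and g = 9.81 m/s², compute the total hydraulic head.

h ≈ 12.07 m

Pressure head ψ = P/(ρg) = 70×1000 / (1000 × 9.81) = 7.14 m.
Velocity head = v²/(2g) = 2.71² / (2 × 9.81) = 0.374 m.
h = z + ψ + v²/(2g) = 4.56 + 7.14 + 0.374 = 12.07 m.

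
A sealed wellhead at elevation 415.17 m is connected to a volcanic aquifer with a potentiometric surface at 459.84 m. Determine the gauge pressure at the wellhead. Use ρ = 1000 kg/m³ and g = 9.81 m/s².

Head above the cap: Δh = 459.84 − 415.17 = 44.67 m.
P = ρgΔh = 1000 × 9.81 × 44.67 = 438213 Pa ≈ 438 kPa.

P ≈ 438 kPa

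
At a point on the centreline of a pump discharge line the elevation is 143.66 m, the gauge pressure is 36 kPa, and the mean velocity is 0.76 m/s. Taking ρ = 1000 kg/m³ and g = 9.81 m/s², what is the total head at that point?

Pressure head ψ = P/(ρg) = 36×1000 / (1000 × 9.81) = 3.67 m.
Velocity head = v²/(2g) = 0.76² / (2 × 9.81) = 0.029 m.
h = z + ψ + v²/(2g) = 143.66 + 3.67 + 0.029 = 147.36 m.

h ≈ 147.36 m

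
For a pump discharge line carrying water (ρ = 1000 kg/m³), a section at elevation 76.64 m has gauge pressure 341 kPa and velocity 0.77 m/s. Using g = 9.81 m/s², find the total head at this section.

h ≈ 111.43 m

Pressure head ψ = P/(ρg) = 341×1000 / (1000 × 9.81) = 34.76 m.
Velocity head = v²/(2g) = 0.77² / (2 × 9.81) = 0.030 m.
h = z + ψ + v²/(2g) = 76.64 + 34.76 + 0.030 = 111.43 m.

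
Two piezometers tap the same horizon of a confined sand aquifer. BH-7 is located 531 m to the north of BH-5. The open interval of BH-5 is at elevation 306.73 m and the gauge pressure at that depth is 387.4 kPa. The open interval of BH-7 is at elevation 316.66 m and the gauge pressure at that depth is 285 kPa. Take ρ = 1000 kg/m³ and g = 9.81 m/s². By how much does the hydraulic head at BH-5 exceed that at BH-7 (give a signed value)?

Pressure head at BH-5: ψ = P/(ρg) = 387.4×1000 / (1000 × 9.81) = 39.49 m.
Total head at BH-5: h = z + ψ = 306.73 + 39.49 = 346.22 m.
Pressure head at BH-7: ψ = P/(ρg) = 285×1000 / (1000 × 9.81) = 29.05 m.
Total head at BH-7: h = z + ψ = 316.66 + 29.05 = 345.71 m.
Head difference: h(BH-5) − h(BH-7) = 346.22 − 345.71 = 0.51 m.

Δh ≈ 0.51 m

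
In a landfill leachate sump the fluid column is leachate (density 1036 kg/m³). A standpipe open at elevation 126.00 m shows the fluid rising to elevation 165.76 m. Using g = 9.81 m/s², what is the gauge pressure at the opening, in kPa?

P ≈ 404 kPa

Pressure head ψ = h − z = 165.76 − 126.00 = 39.76 m.
P = ρgψ = 1036 × 9.81 × 39.76 = 404087 Pa ≈ 404 kPa.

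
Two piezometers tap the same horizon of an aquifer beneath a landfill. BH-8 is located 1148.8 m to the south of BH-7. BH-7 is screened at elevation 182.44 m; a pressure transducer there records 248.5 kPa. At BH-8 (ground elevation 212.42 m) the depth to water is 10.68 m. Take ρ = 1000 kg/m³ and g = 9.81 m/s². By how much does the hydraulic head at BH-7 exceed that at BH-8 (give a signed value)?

Δh ≈ 6.03 m

Pressure head at BH-7: ψ = P/(ρg) = 248.5×1000 / (1000 × 9.81) = 25.33 m.
Total head at BH-7: h = z + ψ = 182.44 + 25.33 = 207.77 m.
Total head at BH-8: h = 212.42 − 10.68 = 201.74 m.
Head difference: h(BH-7) − h(BH-8) = 207.77 − 201.74 = 6.03 m.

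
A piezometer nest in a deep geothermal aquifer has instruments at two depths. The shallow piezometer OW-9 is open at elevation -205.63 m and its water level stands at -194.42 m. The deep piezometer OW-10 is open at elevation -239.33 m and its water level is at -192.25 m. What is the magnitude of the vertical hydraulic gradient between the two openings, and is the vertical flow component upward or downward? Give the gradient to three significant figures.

|i_v| ≈ 0.0644; vertical flow is upward

Total head at OW-9: h = -194.42 m (water level in the standpipe).
Total head at OW-10: h = -192.25 m.
Δh = h(OW-9) − h(OW-10) = -194.42 − (-192.25) = -2.17 m.
Vertical separation Δz = -205.63 − (-239.33) = 33.70 m.
|i_v| = |Δh| / Δz = 2.17 / 33.70 = 0.0644.
Head is higher in the deep piezometer, so vertical flow is upward (discharge condition).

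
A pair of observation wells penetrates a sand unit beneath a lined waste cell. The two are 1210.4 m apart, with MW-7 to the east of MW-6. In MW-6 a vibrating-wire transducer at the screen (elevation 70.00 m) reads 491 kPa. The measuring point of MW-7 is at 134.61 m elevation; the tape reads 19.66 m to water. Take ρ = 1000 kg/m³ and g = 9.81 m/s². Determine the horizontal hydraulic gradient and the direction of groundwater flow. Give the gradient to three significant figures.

i ≈ 0.00421; groundwater flows toward the east

Pressure head at MW-6: ψ = P/(ρg) = 491×1000 / (1000 × 9.81) = 50.05 m.
Total head at MW-6: h = z + ψ = 70.00 + 50.05 = 120.05 m.
Total head at MW-7: h = 134.61 − 19.66 = 114.95 m.
Head difference: h(MW-6) − h(MW-7) = 120.05 − 114.95 = 5.10 m.
Hydraulic gradient: i = |Δh| / L = 5.10 / 1210.4 = 0.00421.
Flow is from higher to lower head: from MW-6 toward MW-7, i.e. toward the east.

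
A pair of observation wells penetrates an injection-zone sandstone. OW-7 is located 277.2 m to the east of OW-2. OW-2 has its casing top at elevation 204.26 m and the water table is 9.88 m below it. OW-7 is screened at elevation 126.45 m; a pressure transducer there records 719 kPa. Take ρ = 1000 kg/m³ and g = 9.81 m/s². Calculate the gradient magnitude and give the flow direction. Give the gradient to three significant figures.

i ≈ 0.0193; groundwater flows toward the west

Total head at OW-2: h = 204.26 − 9.88 = 194.38 m.
Pressure head at OW-7: ψ = P/(ρg) = 719×1000 / (1000 × 9.81) = 73.29 m.
Total head at OW-7: h = z + ψ = 126.45 + 73.29 = 199.74 m.
Head difference: h(OW-2) − h(OW-7) = 194.38 − 199.74 = -5.36 m.
Hydraulic gradient: i = |Δh| / L = 5.36 / 277.2 = 0.0193.
Flow is from higher to lower head: from OW-7 toward OW-2, i.e. toward the west.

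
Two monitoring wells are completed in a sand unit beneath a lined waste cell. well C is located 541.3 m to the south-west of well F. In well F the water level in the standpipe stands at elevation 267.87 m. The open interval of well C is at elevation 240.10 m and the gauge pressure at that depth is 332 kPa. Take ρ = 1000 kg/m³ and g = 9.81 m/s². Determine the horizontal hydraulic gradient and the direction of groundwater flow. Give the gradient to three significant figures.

Total head at well F: h = 267.87 m (water level in the piezometer is the total head).
Pressure head at well C: ψ = P/(ρg) = 332×1000 / (1000 × 9.81) = 33.84 m.
Total head at well C: h = z + ψ = 240.10 + 33.84 = 273.94 m.
Head difference: h(well F) − h(well C) = 267.87 − 273.94 = -6.07 m.
Hydraulic gradient: i = |Δh| / L = 6.07 / 541.3 = 0.0112.
Flow is from higher to lower head: from well C toward well F, i.e. toward the north-east.

i ≈ 0.0112; groundwater flows toward the north-east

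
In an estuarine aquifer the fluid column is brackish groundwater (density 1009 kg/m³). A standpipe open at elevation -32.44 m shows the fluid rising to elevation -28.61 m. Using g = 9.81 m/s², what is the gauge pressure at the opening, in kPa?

P ≈ 37.9 kPa

Pressure head ψ = h − z = -28.61 − (-32.44) = 3.83 m.
P = ρgψ = 1009 × 9.81 × 3.83 = 37910 Pa ≈ 37.9 kPa.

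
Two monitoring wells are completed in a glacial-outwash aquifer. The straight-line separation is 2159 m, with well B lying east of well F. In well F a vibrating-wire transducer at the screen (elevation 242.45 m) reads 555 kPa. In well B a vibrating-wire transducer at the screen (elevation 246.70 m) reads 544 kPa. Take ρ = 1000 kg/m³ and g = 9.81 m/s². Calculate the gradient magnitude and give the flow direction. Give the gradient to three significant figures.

Pressure head at well F: ψ = P/(ρg) = 555×1000 / (1000 × 9.81) = 56.57 m.
Total head at well F: h = z + ψ = 242.45 + 56.57 = 299.02 m.
Pressure head at well B: ψ = P/(ρg) = 544×1000 / (1000 × 9.81) = 55.45 m.
Total head at well B: h = z + ψ = 246.70 + 55.45 = 302.15 m.
Head difference: h(well F) − h(well B) = 299.02 − 302.15 = -3.13 m.
Hydraulic gradient: i = |Δh| / L = 3.13 / 2159 = 0.00145.
Flow is from higher to lower head: from well B toward well F, i.e. toward the west.

i ≈ 0.00145; groundwater flows toward the west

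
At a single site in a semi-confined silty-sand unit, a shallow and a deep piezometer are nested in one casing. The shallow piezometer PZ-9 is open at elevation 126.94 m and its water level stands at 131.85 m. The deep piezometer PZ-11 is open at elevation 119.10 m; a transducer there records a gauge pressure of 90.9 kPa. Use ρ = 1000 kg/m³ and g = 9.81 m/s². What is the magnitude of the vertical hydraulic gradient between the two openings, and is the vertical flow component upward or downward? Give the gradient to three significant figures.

|i_v| ≈ 0.444; vertical flow is downward

Total head at PZ-9: h = 131.85 m (water level in the standpipe).
Pressure head at PZ-11: ψ = P/(ρg) = 90.9×1000 / (1000 × 9.81) = 9.27 m.
Total head at PZ-11: h = z + ψ = 119.10 + 9.27 = 128.37 m.
Δh = h(PZ-9) − h(PZ-11) = 131.85 − 128.37 = 3.48 m.
Vertical separation Δz = 126.94 − 119.10 = 7.84 m.
|i_v| = |Δh| / Δz = 3.48 / 7.84 = 0.444.
Head is higher in the shallow piezometer, so vertical flow is downward (recharge condition).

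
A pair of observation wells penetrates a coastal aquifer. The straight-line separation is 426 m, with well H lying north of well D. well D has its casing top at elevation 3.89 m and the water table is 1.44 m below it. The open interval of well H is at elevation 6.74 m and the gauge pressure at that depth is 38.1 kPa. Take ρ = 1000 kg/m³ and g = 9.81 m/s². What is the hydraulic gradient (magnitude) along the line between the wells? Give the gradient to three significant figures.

i ≈ 0.0192

Total head at well D: h = 3.89 − 1.44 = 2.45 m.
Pressure head at well H: ψ = P/(ρg) = 38.1×1000 / (1000 × 9.81) = 3.88 m.
Total head at well H: h = z + ψ = 6.74 + 3.88 = 10.62 m.
Head difference: h(well D) − h(well H) = 2.45 − 10.62 = -8.17 m.
Hydraulic gradient: i = |Δh| / L = 8.17 / 426 = 0.0192.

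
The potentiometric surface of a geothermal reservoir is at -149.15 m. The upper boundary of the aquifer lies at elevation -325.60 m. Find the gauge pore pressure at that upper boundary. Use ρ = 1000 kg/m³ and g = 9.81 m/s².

Pressure head at the aquifer top: ψ = h − z = -149.15 − (-325.60) = 176.45 m.
P = ρgψ = 1000 × 9.81 × 176.45 = 1730975 Pa ≈ 1730 kPa.

P ≈ 1730 kPa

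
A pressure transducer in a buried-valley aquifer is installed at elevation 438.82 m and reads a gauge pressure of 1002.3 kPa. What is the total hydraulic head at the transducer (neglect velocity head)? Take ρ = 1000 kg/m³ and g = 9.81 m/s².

h ≈ 540.99 m

ψ = P/(ρg) = 1002.3×1000 / (1000 × 9.81) = 102.17 m.
h = z + ψ = 438.82 + 102.17 = 540.99 m.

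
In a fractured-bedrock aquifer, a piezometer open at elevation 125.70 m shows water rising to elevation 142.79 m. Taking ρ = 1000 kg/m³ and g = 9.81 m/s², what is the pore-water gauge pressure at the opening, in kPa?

Pressure head ψ = h − z = 142.79 − 125.70 = 17.09 m.
P = ρgψ = 1000 × 9.81 × 17.09 = 167653 Pa ≈ 168 kPa.

P ≈ 168 kPa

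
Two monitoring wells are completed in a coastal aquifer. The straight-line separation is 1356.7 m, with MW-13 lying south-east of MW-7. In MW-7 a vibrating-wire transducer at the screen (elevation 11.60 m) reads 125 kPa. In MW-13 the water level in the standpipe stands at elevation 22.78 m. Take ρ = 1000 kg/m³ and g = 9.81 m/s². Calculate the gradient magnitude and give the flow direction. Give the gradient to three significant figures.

Pressure head at MW-7: ψ = P/(ρg) = 125×1000 / (1000 × 9.81) = 12.74 m.
Total head at MW-7: h = z + ψ = 11.60 + 12.74 = 24.34 m.
Total head at MW-13: h = 22.78 m (water level in the piezometer is the total head).
Head difference: h(MW-7) − h(MW-13) = 24.34 − 22.78 = 1.56 m.
Hydraulic gradient: i = |Δh| / L = 1.56 / 1356.7 = 0.00115.
Flow is from higher to lower head: from MW-7 toward MW-13, i.e. toward the south-east.

i ≈ 0.00115; groundwater flows toward the south-east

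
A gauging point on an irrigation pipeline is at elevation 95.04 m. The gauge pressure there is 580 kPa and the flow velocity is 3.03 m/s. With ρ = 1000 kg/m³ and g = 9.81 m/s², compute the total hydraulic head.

Pressure head ψ = P/(ρg) = 580×1000 / (1000 × 9.81) = 59.12 m.
Velocity head = v²/(2g) = 3.03² / (2 × 9.81) = 0.468 m.
h = z + ψ + v²/(2g) = 95.04 + 59.12 + 0.468 = 154.63 m.

h ≈ 154.63 m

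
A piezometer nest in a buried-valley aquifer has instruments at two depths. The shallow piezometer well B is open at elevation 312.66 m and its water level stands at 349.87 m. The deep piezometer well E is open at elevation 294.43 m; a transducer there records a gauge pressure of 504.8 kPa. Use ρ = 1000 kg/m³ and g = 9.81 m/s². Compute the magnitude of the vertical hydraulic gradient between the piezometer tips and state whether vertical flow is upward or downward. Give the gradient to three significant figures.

|i_v| ≈ 0.218; vertical flow is downward

Total head at well B: h = 349.87 m (water level in the standpipe).
Pressure head at well E: ψ = P/(ρg) = 504.8×1000 / (1000 × 9.81) = 51.46 m.
Total head at well E: h = z + ψ = 294.43 + 51.46 = 345.89 m.
Δh = h(well B) − h(well E) = 349.87 − 345.89 = 3.98 m.
Vertical separation Δz = 312.66 − 294.43 = 18.23 m.
|i_v| = |Δh| / Δz = 3.98 / 18.23 = 0.218.
Head is higher in the shallow piezometer, so vertical flow is downward (recharge condition).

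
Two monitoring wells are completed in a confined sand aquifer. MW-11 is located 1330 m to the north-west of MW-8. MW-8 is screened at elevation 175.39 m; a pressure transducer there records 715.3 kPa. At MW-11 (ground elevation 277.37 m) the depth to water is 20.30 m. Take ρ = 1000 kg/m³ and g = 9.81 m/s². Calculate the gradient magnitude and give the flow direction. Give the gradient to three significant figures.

i ≈ 0.00659; groundwater flows toward the south-east

Pressure head at MW-8: ψ = P/(ρg) = 715.3×1000 / (1000 × 9.81) = 72.92 m.
Total head at MW-8: h = z + ψ = 175.39 + 72.92 = 248.31 m.
Total head at MW-11: h = 277.37 − 20.30 = 257.07 m.
Head difference: h(MW-8) − h(MW-11) = 248.31 − 257.07 = -8.76 m.
Hydraulic gradient: i = |Δh| / L = 8.76 / 1330 = 0.00659.
Flow is from higher to lower head: from MW-11 toward MW-8, i.e. toward the south-east.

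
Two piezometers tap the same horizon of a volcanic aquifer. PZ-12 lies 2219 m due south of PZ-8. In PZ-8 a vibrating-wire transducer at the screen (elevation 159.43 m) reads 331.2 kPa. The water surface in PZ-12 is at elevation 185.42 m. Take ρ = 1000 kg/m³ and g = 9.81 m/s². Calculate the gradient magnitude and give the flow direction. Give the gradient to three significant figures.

i ≈ 0.00350; groundwater flows toward the south

Pressure head at PZ-8: ψ = P/(ρg) = 331.2×1000 / (1000 × 9.81) = 33.76 m.
Total head at PZ-8: h = z + ψ = 159.43 + 33.76 = 193.19 m.
Total head at PZ-12: h = 185.42 m (water level in the piezometer is the total head).
Head difference: h(PZ-8) − h(PZ-12) = 193.19 − 185.42 = 7.77 m.
Hydraulic gradient: i = |Δh| / L = 7.77 / 2219 = 0.00350.
Flow is from higher to lower head: from PZ-8 toward PZ-12, i.e. toward the south.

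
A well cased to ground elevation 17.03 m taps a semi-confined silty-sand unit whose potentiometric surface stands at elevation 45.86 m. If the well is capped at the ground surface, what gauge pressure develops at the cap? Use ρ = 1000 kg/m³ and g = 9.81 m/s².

P ≈ 283 kPa

Head above the cap: Δh = 45.86 − 17.03 = 28.83 m.
P = ρgΔh = 1000 × 9.81 × 28.83 = 282822 Pa ≈ 283 kPa.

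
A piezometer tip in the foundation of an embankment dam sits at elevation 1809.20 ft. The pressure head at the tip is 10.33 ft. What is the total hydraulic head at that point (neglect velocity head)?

h ≈ 1819.53 ft

h = z + ψ = 1809.20 + 10.33 = 1819.53 ft.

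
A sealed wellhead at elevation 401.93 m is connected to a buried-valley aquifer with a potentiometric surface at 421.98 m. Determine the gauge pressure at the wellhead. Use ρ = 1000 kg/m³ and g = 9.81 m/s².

Head above the cap: Δh = 421.98 − 401.93 = 20.05 m.
P = ρgΔh = 1000 × 9.81 × 20.05 = 196690 Pa ≈ 197 kPa.

P ≈ 197 kPa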